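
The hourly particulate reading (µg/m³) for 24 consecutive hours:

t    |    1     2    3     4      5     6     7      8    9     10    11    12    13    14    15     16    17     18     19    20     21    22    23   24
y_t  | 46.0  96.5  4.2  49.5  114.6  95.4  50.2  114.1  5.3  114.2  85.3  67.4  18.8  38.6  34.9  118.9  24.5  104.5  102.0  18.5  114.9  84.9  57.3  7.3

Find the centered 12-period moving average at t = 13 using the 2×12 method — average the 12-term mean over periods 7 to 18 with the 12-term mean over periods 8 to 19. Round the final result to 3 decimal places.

Sum over 7–18: 50.2 + 114.1 + 5.3 + 114.2 + 85.3 + 67.4 + 18.8 + 38.6 + 34.9 + 118.9 + 24.5 + 104.5 = 776.7
Sum over 8–19: 114.1 + 5.3 + 114.2 + 85.3 + 67.4 + 18.8 + 38.6 + 34.9 + 118.9 + 24.5 + 104.5 + 102.0 = 828.5
CMA at t=13 = (776.7 + 828.5) / (2·12) = 1605.2 / 24 = 66.883

66.883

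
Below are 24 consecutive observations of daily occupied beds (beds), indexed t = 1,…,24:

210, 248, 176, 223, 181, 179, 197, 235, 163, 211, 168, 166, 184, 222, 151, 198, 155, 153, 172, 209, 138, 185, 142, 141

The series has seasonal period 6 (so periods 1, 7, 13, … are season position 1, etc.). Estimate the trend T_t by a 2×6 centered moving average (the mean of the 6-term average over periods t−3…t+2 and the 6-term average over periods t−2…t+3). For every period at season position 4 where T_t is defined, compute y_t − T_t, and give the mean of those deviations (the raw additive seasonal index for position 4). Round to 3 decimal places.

Season position 4 occurs at t = 4, 10, 16 (where T_t is defined).
t=4: T_4 = 201.75000; y_4 − T_4 = 223 − 201.75000 = 21.25000
t=10: T_10 = 188.91667; y_10 − T_10 = 211 − 188.91667 = 22.08333
t=16: T_16 = 176.16667; y_16 − T_16 = 198 − 176.16667 = 21.83333
Mean deviation: (21.25000 + 22.08333 + 21.83333) / 3 = 21.722

21.722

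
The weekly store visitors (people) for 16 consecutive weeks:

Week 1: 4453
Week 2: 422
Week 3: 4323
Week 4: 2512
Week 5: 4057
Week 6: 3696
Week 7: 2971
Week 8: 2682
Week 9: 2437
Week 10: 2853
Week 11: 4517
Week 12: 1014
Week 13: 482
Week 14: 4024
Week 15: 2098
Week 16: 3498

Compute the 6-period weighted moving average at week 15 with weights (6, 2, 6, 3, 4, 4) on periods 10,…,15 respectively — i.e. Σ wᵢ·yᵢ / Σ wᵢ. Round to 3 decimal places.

2326.800

Weighted sum: 6·2853 + 2·4517 + 6·1014 + 3·482 + 4·4024 + 4·2098 = 17118 + 9034 + 6084 + 1446 + 16096 + 8392 = 58170
Weight total: 6 + 2 + 6 + 3 + 4 + 4 = 25
WMA = 58170 / 25 = 2326.800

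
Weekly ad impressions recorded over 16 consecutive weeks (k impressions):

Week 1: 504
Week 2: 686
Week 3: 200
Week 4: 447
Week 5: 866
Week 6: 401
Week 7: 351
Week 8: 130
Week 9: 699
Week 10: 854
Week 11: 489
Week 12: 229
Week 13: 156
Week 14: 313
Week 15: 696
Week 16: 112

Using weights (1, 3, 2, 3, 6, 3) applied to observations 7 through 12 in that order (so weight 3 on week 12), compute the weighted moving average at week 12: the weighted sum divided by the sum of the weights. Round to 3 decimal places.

462.333

Weighted sum: 1·351 + 3·130 + 2·699 + 3·854 + 6·489 + 3·229 = 351 + 390 + 1398 + 2562 + 2934 + 687 = 8322
Weight total: 1 + 3 + 2 + 3 + 6 + 3 = 18
WMA = 8322 / 18 = 462.333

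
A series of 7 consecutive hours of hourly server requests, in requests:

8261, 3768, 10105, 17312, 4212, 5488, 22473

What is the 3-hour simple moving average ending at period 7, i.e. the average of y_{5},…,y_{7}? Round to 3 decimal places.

Sum of periods 5–7: 4212 + 5488 + 22473 = 32173
Divide by 3: 32173 / 3 = 10724.333

10724.333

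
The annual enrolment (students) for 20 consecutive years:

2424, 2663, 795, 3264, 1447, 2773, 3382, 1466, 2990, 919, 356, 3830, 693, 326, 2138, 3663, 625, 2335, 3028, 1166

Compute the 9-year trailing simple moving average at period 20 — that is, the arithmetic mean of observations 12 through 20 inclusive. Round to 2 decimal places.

1978.22

Sum of periods 12–20: 3830 + 693 + 326 + 2138 + 3663 + 625 + 2335 + 3028 + 1166 = 17804
Divide by 9: 17804 / 9 = 1978.22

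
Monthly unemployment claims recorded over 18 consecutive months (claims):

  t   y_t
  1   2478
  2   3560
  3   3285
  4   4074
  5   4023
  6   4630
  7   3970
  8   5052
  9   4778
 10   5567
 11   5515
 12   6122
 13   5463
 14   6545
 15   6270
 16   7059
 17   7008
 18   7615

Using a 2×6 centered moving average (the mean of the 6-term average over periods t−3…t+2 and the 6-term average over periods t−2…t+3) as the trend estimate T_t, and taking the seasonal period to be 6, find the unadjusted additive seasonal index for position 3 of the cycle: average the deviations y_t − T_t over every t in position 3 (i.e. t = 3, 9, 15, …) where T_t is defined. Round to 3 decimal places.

Season position 3 occurs at t = 9, 15 (where T_t is defined).
t=9: T_9 = 5043.00000; y_9 − T_9 = 4778 − 5043.00000 = -265.00000
t=15: T_15 = 6535.58333; y_15 − T_15 = 6270 − 6535.58333 = -265.58333
Mean deviation: (-265.00000 + -265.58333) / 2 = -265.292

-265.292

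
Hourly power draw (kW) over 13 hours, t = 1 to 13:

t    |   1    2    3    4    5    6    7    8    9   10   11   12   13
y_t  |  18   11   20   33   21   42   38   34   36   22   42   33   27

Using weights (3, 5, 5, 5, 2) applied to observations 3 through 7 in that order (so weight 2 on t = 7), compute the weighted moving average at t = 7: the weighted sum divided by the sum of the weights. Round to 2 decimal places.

Weighted sum: 3·20 + 5·33 + 5·21 + 5·42 + 2·38 = 60 + 165 + 105 + 210 + 76 = 616
Weight total: 3 + 5 + 5 + 5 + 2 = 20
WMA = 616 / 20 = 30.80

30.80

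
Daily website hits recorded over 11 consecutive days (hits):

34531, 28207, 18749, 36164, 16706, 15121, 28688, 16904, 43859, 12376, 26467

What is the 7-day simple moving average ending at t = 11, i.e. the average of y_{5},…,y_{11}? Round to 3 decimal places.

Sum of periods 5–11: 16706 + 15121 + 28688 + 16904 + 43859 + 12376 + 26467 = 160121
Divide by 7: 160121 / 7 = 22874.429

22874.429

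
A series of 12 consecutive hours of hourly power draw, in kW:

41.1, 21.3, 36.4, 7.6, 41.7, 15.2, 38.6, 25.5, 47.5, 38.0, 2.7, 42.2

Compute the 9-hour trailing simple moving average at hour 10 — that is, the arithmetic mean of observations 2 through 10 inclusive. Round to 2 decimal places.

30.20

Sum of periods 2–10: 21.3 + 36.4 + 7.6 + 41.7 + 15.2 + 38.6 + 25.5 + 47.5 + 38.0 = 271.8
Divide by 9: 271.8 / 9 = 30.20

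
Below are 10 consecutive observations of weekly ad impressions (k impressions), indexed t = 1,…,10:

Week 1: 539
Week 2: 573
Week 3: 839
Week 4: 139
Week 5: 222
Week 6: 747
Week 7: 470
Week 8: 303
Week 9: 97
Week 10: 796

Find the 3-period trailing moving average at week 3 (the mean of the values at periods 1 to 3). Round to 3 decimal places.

Sum of periods 1–3: 539 + 573 + 839 = 1951
Divide by 3: 1951 / 3 = 650.333

650.333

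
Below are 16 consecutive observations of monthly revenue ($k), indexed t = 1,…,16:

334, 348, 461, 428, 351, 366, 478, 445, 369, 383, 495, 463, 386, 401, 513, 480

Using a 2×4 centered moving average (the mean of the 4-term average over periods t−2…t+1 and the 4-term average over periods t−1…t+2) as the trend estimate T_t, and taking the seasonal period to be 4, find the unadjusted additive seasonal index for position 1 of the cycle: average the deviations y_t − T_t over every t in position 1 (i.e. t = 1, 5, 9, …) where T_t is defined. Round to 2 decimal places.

-52.33

Season position 1 occurs at t = 5, 9, 13 (where T_t is defined).
t=5: T_5 = 403.6250; y_5 − T_5 = 351 − 403.6250 = -52.6250
t=9: T_9 = 420.8750; y_9 − T_9 = 369 − 420.8750 = -51.8750
t=13: T_13 = 438.5000; y_13 − T_13 = 386 − 438.5000 = -52.5000
Mean deviation: (-52.6250 + -51.8750 + -52.5000) / 3 = -52.33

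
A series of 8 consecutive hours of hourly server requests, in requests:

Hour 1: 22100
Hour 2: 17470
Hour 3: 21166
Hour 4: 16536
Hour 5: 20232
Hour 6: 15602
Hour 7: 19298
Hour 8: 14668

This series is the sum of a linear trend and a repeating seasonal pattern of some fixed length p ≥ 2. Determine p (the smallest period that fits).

First differences y_{t+1} − y_t: -4630, 3696, -4630, 3696, -4630, 3696, …
The difference pattern repeats every 2 terms and not for any smaller step, so p = 2.

2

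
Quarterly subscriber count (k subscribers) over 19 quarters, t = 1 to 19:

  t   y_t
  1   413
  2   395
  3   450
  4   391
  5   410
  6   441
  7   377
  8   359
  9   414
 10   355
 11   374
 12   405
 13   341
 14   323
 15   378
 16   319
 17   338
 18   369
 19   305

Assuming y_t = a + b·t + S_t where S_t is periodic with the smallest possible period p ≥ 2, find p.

6

First differences y_{t+1} − y_t: -18, 55, -59, 19, 31, -64, -18, 55, -59, 19, 31, -64, -18, 55, …
The difference pattern repeats every 6 terms and not for any smaller step, so p = 6.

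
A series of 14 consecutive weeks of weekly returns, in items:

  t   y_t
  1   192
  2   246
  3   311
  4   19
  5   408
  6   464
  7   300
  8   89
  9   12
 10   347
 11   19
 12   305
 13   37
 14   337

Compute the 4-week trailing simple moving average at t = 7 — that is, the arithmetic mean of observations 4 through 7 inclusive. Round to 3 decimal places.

297.750

Sum of periods 4–7: 19 + 408 + 464 + 300 = 1191
Divide by 4: 1191 / 4 = 297.750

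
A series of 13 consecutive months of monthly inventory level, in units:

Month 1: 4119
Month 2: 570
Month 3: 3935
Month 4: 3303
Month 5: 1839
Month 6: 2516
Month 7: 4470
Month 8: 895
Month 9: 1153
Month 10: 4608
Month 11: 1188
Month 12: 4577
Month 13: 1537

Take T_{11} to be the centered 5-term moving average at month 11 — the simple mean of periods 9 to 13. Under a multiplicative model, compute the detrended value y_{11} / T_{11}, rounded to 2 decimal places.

Trend T_11 = (1153 + 4608 + 1188 + 4577 + 1537) / 5 = 13063/5 = 2612.6000
Ratio to trend: 1188 / 2612.6000 = 0.45

0.45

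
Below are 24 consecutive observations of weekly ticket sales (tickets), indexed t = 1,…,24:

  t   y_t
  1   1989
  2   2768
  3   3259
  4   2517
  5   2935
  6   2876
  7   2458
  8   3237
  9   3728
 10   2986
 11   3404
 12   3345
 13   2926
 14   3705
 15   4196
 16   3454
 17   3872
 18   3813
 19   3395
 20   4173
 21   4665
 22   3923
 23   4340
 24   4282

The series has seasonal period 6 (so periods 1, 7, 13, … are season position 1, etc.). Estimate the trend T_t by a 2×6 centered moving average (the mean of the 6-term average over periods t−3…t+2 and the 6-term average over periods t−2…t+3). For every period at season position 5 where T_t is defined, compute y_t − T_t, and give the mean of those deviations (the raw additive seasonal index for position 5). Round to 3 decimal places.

93.861

Season position 5 occurs at t = 5, 11, 17 (where T_t is defined).
t=5: T_5 = 2841.25000; y_5 − T_5 = 2935 − 2841.25000 = 93.75000
t=11: T_11 = 3310.00000; y_11 − T_11 = 3404 − 3310.00000 = 94.00000
t=17: T_17 = 3778.16667; y_17 − T_17 = 3872 − 3778.16667 = 93.83333
Mean deviation: (93.75000 + 94.00000 + 93.83333) / 3 = 93.861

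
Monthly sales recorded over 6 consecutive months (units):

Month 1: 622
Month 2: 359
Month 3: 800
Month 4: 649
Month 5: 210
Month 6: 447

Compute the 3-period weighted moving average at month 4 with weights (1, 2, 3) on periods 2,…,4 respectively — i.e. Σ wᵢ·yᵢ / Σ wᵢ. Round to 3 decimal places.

651.000

Weighted sum: 1·359 + 2·800 + 3·649 = 359 + 1600 + 1947 = 3906
Weight total: 1 + 2 + 3 = 6
WMA = 3906 / 6 = 651.000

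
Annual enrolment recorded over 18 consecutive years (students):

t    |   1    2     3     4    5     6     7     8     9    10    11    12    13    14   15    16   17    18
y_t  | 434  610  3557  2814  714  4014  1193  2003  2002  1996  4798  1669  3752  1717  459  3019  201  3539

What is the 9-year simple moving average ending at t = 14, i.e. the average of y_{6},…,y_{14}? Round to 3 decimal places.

Sum of periods 6–14: 4014 + 1193 + 2003 + 2002 + 1996 + 4798 + 1669 + 3752 + 1717 = 23144
Divide by 9: 23144 / 9 = 2571.556

2571.556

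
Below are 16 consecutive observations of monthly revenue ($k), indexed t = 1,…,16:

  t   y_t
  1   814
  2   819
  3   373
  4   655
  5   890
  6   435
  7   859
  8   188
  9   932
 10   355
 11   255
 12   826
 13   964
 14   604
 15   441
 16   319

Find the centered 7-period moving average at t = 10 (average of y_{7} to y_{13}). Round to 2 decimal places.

625.57

Sum of periods 7–13: 859 + 188 + 932 + 355 + 255 + 826 + 964 = 4379
Divide by 7: 4379 / 7 = 625.57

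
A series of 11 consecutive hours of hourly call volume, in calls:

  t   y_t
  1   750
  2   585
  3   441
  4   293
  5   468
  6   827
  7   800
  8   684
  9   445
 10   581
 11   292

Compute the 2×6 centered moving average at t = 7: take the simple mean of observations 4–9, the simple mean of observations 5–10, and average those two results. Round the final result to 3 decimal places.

Sum over 4–9: 293 + 468 + 827 + 800 + 684 + 445 = 3517
Sum over 5–10: 468 + 827 + 800 + 684 + 445 + 581 = 3805
CMA at t=7 = (3517 + 3805) / (2·6) = 7322 / 12 = 610.167

610.167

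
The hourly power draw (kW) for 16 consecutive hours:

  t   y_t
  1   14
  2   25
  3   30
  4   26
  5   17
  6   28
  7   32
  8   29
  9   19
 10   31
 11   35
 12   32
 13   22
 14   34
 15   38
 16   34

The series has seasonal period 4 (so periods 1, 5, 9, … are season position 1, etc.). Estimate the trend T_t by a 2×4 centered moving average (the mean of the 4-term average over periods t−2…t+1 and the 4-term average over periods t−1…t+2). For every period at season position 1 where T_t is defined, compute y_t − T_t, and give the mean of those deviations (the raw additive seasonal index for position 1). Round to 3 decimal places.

-8.917

Season position 1 occurs at t = 5, 9, 13 (where T_t is defined).
t=5: T_5 = 25.50000; y_5 − T_5 = 17 − 25.50000 = -8.50000
t=9: T_9 = 28.12500; y_9 − T_9 = 19 − 28.12500 = -9.12500
t=13: T_13 = 31.12500; y_13 − T_13 = 22 − 31.12500 = -9.12500
Mean deviation: (-8.50000 + -9.12500 + -9.12500) / 3 = -8.917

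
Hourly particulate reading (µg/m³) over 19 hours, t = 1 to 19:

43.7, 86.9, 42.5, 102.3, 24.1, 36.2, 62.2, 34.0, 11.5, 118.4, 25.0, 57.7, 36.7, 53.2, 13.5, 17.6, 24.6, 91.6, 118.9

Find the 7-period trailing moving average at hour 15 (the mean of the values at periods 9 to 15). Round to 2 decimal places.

Sum of periods 9–15: 11.5 + 118.4 + 25.0 + 57.7 + 36.7 + 53.2 + 13.5 = 316.0
Divide by 7: 316.0 / 7 = 45.14

45.14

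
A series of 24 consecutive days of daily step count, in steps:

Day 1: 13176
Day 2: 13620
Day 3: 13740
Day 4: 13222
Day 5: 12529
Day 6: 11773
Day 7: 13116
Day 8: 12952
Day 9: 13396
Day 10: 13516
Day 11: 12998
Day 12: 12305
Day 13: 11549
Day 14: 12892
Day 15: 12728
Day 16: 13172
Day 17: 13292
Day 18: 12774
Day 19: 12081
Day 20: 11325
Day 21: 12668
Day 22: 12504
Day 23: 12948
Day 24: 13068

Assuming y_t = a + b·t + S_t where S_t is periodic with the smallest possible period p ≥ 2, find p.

First differences y_{t+1} − y_t: 444, 120, -518, -693, -756, 1343, -164, 444, 120, -518, -693, -756, 1343, -164, 444, 120, …
The difference pattern repeats every 7 terms and not for any smaller step, so p = 7.

7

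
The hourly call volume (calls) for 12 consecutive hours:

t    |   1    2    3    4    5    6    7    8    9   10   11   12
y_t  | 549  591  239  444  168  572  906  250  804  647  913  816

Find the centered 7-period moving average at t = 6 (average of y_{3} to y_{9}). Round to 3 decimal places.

483.286

Sum of periods 3–9: 239 + 444 + 168 + 572 + 906 + 250 + 804 = 3383
Divide by 7: 3383 / 7 = 483.286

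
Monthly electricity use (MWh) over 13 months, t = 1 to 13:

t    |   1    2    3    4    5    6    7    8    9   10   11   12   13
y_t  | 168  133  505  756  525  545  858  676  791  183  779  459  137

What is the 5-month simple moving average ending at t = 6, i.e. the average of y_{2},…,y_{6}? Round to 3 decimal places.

492.800

Sum of periods 2–6: 133 + 505 + 756 + 525 + 545 = 2464
Divide by 5: 2464 / 5 = 492.800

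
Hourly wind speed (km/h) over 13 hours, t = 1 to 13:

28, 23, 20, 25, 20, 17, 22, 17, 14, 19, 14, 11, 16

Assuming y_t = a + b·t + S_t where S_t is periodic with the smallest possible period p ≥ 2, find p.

First differences y_{t+1} − y_t: -5, -3, 5, -5, -3, 5, -5, -3, …
The difference pattern repeats every 3 terms and not for any smaller step, so p = 3.

3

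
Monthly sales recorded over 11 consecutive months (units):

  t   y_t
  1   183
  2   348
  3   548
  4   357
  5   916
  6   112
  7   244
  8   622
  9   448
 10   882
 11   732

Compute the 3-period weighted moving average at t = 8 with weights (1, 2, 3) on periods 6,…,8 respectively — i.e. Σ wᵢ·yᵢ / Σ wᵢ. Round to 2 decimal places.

Weighted sum: 1·112 + 2·244 + 3·622 = 112 + 488 + 1866 = 2466
Weight total: 1 + 2 + 3 = 6
WMA = 2466 / 6 = 411.00

411.00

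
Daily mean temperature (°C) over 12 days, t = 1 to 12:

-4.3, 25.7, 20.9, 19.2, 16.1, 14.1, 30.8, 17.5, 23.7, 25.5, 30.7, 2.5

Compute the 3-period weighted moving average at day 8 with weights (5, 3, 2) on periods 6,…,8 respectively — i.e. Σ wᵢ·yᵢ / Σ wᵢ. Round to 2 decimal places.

Weighted sum: 5·14.1 + 3·30.8 + 2·17.5 = 70.5 + 92.4 + 35.0 = 197.9
Weight total: 5 + 3 + 2 = 10
WMA = 197.9 / 10 = 19.79

19.79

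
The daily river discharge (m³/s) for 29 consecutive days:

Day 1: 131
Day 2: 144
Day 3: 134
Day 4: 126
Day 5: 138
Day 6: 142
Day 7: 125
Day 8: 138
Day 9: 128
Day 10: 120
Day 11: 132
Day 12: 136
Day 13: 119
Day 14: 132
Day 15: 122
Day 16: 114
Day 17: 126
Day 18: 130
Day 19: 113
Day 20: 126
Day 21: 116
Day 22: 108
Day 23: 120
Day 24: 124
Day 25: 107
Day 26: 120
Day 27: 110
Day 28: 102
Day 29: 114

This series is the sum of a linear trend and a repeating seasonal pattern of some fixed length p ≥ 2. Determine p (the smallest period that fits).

First differences y_{t+1} − y_t: 13, -10, -8, 12, 4, -17, 13, -10, -8, 12, 4, -17, 13, -10, …
The difference pattern repeats every 6 terms and not for any smaller step, so p = 6.

6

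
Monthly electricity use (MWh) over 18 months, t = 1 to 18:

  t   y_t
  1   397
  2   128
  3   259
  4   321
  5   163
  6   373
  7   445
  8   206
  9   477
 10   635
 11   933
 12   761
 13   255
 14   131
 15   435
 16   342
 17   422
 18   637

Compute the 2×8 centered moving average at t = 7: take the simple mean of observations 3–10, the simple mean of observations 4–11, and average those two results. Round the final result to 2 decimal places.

Sum over 3–10: 259 + 321 + 163 + 373 + 445 + 206 + 477 + 635 = 2879
Sum over 4–11: 321 + 163 + 373 + 445 + 206 + 477 + 635 + 933 = 3553
CMA at t=7 = (2879 + 3553) / (2·8) = 6432 / 16 = 402.00

402.00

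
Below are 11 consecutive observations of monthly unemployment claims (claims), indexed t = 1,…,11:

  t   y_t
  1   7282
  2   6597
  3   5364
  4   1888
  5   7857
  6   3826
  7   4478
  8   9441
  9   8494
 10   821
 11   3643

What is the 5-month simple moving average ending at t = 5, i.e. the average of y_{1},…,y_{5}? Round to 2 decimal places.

Sum of periods 1–5: 7282 + 6597 + 5364 + 1888 + 7857 = 28988
Divide by 5: 28988 / 5 = 5797.60

5797.60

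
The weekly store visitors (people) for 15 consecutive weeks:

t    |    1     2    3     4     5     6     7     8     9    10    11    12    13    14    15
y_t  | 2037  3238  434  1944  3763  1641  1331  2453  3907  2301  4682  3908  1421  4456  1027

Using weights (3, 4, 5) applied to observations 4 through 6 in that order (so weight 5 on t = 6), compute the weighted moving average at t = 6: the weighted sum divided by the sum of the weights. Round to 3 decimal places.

2424.083

Weighted sum: 3·1944 + 4·3763 + 5·1641 = 5832 + 15052 + 8205 = 29089
Weight total: 3 + 4 + 5 = 12
WMA = 29089 / 12 = 2424.083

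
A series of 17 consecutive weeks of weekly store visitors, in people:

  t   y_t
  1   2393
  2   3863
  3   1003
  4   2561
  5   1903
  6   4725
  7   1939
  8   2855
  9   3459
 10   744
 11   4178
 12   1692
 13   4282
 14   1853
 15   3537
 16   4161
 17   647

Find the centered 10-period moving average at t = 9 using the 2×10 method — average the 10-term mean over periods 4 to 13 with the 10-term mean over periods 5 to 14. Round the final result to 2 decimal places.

Sum over 4–13: 2561 + 1903 + 4725 + 1939 + 2855 + 3459 + 744 + 4178 + 1692 + 4282 = 28338
Sum over 5–14: 1903 + 4725 + 1939 + 2855 + 3459 + 744 + 4178 + 1692 + 4282 + 1853 = 27630
CMA at t=9 = (28338 + 27630) / (2·10) = 55968 / 20 = 2798.40

2798.40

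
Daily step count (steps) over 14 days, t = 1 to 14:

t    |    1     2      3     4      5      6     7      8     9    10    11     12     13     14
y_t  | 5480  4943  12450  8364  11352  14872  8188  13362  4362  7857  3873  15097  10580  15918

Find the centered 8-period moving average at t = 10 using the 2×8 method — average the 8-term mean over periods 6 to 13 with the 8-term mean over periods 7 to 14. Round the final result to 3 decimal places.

9839.250

Sum over 6–13: 14872 + 8188 + 13362 + 4362 + 7857 + 3873 + 15097 + 10580 = 78191
Sum over 7–14: 8188 + 13362 + 4362 + 7857 + 3873 + 15097 + 10580 + 15918 = 79237
CMA at t=10 = (78191 + 79237) / (2·8) = 157428 / 16 = 9839.250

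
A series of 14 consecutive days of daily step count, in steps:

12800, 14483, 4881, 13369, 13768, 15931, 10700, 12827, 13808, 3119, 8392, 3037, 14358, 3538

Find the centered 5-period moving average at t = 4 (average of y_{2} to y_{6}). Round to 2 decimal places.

12486.40

Sum of periods 2–6: 14483 + 4881 + 13369 + 13768 + 15931 = 62432
Divide by 5: 62432 / 5 = 12486.40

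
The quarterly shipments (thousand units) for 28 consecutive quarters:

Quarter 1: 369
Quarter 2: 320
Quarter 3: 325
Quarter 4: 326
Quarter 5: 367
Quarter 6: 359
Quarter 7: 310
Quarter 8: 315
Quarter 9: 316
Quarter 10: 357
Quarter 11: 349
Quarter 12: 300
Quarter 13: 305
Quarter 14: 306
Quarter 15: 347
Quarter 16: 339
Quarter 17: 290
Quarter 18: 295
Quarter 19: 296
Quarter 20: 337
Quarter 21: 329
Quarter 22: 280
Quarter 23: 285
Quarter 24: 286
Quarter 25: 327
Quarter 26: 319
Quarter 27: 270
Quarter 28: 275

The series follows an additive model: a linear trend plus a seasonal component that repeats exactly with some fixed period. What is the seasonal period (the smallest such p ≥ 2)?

First differences y_{t+1} − y_t: -49, 5, 1, 41, -8, -49, 5, 1, 41, -8, -49, 5, …
The difference pattern repeats every 5 terms and not for any smaller step, so p = 5.

5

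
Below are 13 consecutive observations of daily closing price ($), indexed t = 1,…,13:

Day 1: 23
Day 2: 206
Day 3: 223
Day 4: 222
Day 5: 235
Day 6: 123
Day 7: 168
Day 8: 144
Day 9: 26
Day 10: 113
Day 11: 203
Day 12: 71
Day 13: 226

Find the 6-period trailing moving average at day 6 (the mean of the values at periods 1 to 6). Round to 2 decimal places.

172.00

Sum of periods 1–6: 23 + 206 + 223 + 222 + 235 + 123 = 1032
Divide by 6: 1032 / 6 = 172.00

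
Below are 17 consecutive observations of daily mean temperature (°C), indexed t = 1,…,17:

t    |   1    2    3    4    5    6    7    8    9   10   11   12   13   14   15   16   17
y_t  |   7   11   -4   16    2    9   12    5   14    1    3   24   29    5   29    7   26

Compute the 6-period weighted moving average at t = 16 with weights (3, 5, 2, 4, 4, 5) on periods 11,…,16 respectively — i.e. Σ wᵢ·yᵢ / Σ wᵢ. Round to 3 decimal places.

15.565

Weighted sum: 3·3 + 5·24 + 2·29 + 4·5 + 4·29 + 5·7 = 9 + 120 + 58 + 20 + 116 + 35 = 358
Weight total: 3 + 5 + 2 + 4 + 4 + 5 = 23
WMA = 358 / 23 = 15.565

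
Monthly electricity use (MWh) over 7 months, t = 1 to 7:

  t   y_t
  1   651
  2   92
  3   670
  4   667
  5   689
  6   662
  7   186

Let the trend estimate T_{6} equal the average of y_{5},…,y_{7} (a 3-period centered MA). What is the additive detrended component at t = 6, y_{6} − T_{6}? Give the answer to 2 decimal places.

149.67

Trend T_6 = (689 + 662 + 186) / 3 = 1537/3 = 512.3333
Detrended value: 662 − 512.3333 = 149.67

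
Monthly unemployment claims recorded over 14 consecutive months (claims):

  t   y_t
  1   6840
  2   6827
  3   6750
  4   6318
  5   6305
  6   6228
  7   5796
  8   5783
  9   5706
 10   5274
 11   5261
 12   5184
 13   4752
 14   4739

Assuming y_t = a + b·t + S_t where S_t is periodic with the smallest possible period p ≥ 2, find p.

First differences y_{t+1} − y_t: -13, -77, -432, -13, -77, -432, -13, -77, …
The difference pattern repeats every 3 terms and not for any smaller step, so p = 3.

3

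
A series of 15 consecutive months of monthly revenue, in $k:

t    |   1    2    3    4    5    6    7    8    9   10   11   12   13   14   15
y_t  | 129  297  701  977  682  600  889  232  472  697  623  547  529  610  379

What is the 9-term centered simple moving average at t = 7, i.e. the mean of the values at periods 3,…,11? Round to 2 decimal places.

Sum of periods 3–11: 701 + 977 + 682 + 600 + 889 + 232 + 472 + 697 + 623 = 5873
Divide by 9: 5873 / 9 = 652.56

652.56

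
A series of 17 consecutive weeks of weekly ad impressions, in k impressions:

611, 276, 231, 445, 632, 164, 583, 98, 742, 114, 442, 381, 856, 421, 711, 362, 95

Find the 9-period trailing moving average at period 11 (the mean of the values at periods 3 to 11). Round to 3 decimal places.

Sum of periods 3–11: 231 + 445 + 632 + 164 + 583 + 98 + 742 + 114 + 442 = 3451
Divide by 9: 3451 / 9 = 383.444

383.444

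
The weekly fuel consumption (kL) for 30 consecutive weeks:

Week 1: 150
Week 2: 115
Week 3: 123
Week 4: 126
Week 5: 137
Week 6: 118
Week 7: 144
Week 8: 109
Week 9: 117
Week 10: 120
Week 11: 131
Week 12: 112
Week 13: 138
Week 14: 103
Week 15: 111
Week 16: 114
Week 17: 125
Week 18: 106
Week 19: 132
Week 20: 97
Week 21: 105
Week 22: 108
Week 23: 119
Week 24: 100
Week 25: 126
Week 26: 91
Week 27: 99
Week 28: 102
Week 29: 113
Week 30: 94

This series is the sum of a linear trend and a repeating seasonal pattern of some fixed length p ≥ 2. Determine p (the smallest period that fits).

6

First differences y_{t+1} − y_t: -35, 8, 3, 11, -19, 26, -35, 8, 3, 11, -19, 26, -35, 8, …
The difference pattern repeats every 6 terms and not for any smaller step, so p = 6.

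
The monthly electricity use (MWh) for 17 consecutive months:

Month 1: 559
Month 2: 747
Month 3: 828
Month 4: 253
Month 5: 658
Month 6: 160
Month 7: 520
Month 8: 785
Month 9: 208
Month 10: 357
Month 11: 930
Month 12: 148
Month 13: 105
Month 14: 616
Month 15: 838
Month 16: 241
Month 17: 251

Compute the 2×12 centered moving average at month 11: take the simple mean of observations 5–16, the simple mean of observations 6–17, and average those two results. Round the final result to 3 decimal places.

Sum over 5–16: 658 + 160 + 520 + 785 + 208 + 357 + 930 + 148 + 105 + 616 + 838 + 241 = 5566
Sum over 6–17: 160 + 520 + 785 + 208 + 357 + 930 + 148 + 105 + 616 + 838 + 241 + 251 = 5159
CMA at t=11 = (5566 + 5159) / (2·12) = 10725 / 24 = 446.875

446.875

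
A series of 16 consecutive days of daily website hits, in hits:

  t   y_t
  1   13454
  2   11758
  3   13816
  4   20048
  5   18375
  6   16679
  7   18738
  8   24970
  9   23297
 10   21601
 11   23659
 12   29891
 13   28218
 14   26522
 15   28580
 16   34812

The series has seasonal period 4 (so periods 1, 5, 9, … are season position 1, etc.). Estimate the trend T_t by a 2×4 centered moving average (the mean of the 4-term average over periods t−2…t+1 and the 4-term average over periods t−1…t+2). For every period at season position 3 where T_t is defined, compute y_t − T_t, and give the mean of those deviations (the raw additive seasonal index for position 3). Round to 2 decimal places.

-1568.00

Season position 3 occurs at t = 3, 7, 11 (where T_t is defined).
t=3: T_3 = 15384.1250; y_3 − T_3 = 13816 − 15384.1250 = -1568.1250
t=7: T_7 = 20305.7500; y_7 − T_7 = 18738 − 20305.7500 = -1567.7500
t=11: T_11 = 25227.1250; y_11 − T_11 = 23659 − 25227.1250 = -1568.1250
Mean deviation: (-1568.1250 + -1567.7500 + -1568.1250) / 3 = -1568.00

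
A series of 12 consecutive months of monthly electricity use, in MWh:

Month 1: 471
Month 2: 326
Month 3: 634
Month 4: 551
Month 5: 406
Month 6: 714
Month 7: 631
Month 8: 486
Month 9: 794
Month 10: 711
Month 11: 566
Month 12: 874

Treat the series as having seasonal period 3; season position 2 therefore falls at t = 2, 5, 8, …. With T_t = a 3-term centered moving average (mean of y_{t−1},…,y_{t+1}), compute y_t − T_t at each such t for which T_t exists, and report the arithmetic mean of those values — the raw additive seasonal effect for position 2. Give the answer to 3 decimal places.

-151.000

Season position 2 occurs at t = 2, 5, 8, 11 (where T_t is defined).
t=2: T_2 = 477.00000; y_2 − T_2 = 326 − 477.00000 = -151.00000
t=5: T_5 = 557.00000; y_5 − T_5 = 406 − 557.00000 = -151.00000
t=8: T_8 = 637.00000; y_8 − T_8 = 486 − 637.00000 = -151.00000
t=11: T_11 = 717.00000; y_11 − T_11 = 566 − 717.00000 = -151.00000
Mean deviation: (-151.00000 + -151.00000 + -151.00000 + -151.00000) / 4 = -151.000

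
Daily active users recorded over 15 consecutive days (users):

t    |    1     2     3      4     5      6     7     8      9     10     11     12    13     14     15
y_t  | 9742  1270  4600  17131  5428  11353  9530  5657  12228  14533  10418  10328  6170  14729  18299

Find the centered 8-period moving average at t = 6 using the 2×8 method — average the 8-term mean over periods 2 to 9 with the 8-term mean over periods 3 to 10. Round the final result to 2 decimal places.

Sum over 2–9: 1270 + 4600 + 17131 + 5428 + 11353 + 9530 + 5657 + 12228 = 67197
Sum over 3–10: 4600 + 17131 + 5428 + 11353 + 9530 + 5657 + 12228 + 14533 = 80460
CMA at t=6 = (67197 + 80460) / (2·8) = 147657 / 16 = 9228.56

9228.56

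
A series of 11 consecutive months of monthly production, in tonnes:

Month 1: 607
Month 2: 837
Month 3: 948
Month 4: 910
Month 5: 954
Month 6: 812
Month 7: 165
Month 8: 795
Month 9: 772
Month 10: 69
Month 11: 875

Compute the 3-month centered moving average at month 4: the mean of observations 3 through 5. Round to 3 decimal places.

937.333

Sum of periods 3–5: 948 + 910 + 954 = 2812
Divide by 3: 2812 / 3 = 937.333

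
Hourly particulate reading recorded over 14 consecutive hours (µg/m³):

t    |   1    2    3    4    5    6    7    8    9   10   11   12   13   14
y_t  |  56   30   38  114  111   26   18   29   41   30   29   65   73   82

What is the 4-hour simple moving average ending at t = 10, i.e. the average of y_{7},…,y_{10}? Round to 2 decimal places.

29.50

Sum of periods 7–10: 18 + 29 + 41 + 30 = 118
Divide by 4: 118 / 4 = 29.50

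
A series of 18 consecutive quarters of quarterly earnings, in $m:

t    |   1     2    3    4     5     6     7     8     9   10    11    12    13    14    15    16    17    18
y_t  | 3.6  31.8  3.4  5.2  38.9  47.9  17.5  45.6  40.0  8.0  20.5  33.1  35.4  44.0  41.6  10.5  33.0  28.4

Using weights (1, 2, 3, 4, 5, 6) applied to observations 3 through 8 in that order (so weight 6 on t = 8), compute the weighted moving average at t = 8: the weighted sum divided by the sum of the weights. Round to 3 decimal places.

Weighted sum: 1·3.4 + 2·5.2 + 3·38.9 + 4·47.9 + 5·17.5 + 6·45.6 = 3.4 + 10.4 + 116.7 + 191.6 + 87.5 + 273.6 = 683.2
Weight total: 1 + 2 + 3 + 4 + 5 + 6 = 21
WMA = 683.2 / 21 = 32.533

32.533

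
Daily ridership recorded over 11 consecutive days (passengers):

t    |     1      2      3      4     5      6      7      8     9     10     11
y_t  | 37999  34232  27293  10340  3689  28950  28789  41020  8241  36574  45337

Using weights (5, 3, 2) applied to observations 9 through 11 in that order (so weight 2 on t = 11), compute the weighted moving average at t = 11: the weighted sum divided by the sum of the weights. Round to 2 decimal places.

Weighted sum: 5·8241 + 3·36574 + 2·45337 = 41205 + 109722 + 90674 = 241601
Weight total: 5 + 3 + 2 = 10
WMA = 241601 / 10 = 24160.10

24160.10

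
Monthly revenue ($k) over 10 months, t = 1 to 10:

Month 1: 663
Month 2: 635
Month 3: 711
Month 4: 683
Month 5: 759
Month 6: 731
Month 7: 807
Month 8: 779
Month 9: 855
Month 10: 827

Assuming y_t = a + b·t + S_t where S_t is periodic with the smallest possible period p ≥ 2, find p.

First differences y_{t+1} − y_t: -28, 76, -28, 76, -28, 76, …
The difference pattern repeats every 2 terms and not for any smaller step, so p = 2.

2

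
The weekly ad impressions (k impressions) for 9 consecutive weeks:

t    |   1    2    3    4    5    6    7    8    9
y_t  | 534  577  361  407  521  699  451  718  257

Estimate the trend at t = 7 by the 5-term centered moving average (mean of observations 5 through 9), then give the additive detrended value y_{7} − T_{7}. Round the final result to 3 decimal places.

-78.200

Trend T_7 = (521 + 699 + 451 + 718 + 257) / 5 = 2646/5 = 529.20000
Detrended value: 451 − 529.20000 = -78.200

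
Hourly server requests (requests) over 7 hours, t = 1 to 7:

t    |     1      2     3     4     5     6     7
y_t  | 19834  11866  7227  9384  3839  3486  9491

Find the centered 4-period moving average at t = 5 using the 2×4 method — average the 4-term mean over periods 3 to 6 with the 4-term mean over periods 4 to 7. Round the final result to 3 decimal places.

Sum over 3–6: 7227 + 9384 + 3839 + 3486 = 23936
Sum over 4–7: 9384 + 3839 + 3486 + 9491 = 26200
CMA at t=5 = (23936 + 26200) / (2·4) = 50136 / 8 = 6267.000

6267.000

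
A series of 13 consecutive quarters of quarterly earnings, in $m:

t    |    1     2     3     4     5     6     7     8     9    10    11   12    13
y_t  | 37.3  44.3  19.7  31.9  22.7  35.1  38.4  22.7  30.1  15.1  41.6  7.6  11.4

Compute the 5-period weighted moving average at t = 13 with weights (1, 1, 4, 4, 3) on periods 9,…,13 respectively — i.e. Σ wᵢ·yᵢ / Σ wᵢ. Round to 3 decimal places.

Weighted sum: 1·30.1 + 1·15.1 + 4·41.6 + 4·7.6 + 3·11.4 = 30.1 + 15.1 + 166.4 + 30.4 + 34.2 = 276.2
Weight total: 1 + 1 + 4 + 4 + 3 = 13
WMA = 276.2 / 13 = 21.246

21.246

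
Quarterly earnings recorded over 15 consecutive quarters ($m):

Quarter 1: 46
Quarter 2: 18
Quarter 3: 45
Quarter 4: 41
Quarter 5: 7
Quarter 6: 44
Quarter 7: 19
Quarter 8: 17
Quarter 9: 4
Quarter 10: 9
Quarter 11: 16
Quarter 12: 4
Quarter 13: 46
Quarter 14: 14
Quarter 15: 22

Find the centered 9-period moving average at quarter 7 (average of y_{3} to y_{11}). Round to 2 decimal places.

Sum of periods 3–11: 45 + 41 + 7 + 44 + 19 + 17 + 4 + 9 + 16 = 202
Divide by 9: 202 / 9 = 22.44

22.44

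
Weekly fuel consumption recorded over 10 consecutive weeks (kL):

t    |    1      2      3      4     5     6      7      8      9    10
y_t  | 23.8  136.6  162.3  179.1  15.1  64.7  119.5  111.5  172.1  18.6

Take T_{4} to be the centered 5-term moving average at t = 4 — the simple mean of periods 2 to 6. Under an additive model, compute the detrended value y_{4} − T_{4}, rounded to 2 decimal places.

67.54

Trend T_4 = (136.6 + 162.3 + 179.1 + 15.1 + 64.7) / 5 = 557.8/5 = 111.5600
Detrended value: 179.1 − 111.5600 = 67.54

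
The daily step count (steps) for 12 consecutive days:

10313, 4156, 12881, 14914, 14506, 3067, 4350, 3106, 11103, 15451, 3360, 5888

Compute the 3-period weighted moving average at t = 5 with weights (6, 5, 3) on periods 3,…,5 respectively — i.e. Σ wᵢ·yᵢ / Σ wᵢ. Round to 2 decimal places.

13955.29

Weighted sum: 6·12881 + 5·14914 + 3·14506 = 77286 + 74570 + 43518 = 195374
Weight total: 6 + 5 + 3 = 14
WMA = 195374 / 14 = 13955.29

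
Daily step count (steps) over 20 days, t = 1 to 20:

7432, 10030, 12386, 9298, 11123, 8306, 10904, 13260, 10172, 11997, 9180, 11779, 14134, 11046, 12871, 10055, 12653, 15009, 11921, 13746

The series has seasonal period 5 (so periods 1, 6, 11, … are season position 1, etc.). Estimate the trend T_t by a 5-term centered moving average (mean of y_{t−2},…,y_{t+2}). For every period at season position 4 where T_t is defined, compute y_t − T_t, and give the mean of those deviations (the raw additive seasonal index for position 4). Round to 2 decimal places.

-930.73

Season position 4 occurs at t = 4, 9, 14 (where T_t is defined).
t=4: T_4 = 10228.6000; y_4 − T_4 = 9298 − 10228.6000 = -930.6000
t=9: T_9 = 11102.6000; y_9 − T_9 = 10172 − 11102.6000 = -930.6000
t=14: T_14 = 11977.0000; y_14 − T_14 = 11046 − 11977.0000 = -931.0000
Mean deviation: (-930.6000 + -930.6000 + -931.0000) / 3 = -930.73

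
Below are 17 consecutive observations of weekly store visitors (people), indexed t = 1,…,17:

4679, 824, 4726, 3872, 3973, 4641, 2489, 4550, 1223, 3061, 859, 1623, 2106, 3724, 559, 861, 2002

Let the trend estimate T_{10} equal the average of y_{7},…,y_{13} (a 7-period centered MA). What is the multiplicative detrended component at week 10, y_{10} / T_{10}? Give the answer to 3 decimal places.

Trend T_10 = (2489 + 4550 + 1223 + 3061 + 859 + 1623 + 2106) / 7 = 15911/7 = 2273.00000
Ratio to trend: 3061 / 2273.00000 = 1.347

1.347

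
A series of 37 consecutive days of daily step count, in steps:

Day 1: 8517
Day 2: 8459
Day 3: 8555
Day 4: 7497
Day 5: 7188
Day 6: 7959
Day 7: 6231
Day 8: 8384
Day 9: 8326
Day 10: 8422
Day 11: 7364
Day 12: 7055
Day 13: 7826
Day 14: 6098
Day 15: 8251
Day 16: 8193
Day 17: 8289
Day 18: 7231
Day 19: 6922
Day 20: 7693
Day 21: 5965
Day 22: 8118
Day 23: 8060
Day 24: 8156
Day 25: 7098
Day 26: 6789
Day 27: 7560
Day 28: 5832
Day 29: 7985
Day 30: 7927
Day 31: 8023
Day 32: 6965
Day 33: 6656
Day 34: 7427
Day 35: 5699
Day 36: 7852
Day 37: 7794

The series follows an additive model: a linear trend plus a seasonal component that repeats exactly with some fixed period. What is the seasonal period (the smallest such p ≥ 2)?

7

First differences y_{t+1} − y_t: -58, 96, -1058, -309, 771, -1728, 2153, -58, 96, -1058, -309, 771, -1728, 2153, -58, 96, …
The difference pattern repeats every 7 terms and not for any smaller step, so p = 7.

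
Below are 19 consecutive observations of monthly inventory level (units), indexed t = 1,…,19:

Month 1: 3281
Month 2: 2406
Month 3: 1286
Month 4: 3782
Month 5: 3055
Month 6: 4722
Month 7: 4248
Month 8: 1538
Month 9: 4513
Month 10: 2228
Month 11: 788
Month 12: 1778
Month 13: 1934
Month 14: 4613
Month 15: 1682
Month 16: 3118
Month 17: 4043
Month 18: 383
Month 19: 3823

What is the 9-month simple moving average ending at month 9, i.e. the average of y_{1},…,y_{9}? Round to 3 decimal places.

3203.444

Sum of periods 1–9: 3281 + 2406 + 1286 + 3782 + 3055 + 4722 + 4248 + 1538 + 4513 = 28831
Divide by 9: 28831 / 9 = 3203.444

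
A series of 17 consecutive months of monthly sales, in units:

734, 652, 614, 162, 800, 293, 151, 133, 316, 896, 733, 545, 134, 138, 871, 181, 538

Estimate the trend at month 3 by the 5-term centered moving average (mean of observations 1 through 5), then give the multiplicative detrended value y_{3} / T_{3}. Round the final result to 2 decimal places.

1.04

Trend T_3 = (734 + 652 + 614 + 162 + 800) / 5 = 2962/5 = 592.4000
Ratio to trend: 614 / 592.4000 = 1.04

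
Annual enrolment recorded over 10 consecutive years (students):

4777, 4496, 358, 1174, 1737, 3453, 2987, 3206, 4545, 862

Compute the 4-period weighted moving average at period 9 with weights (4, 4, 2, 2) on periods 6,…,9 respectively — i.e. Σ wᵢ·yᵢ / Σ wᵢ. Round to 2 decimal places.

3438.50

Weighted sum: 4·3453 + 4·2987 + 2·3206 + 2·4545 = 13812 + 11948 + 6412 + 9090 = 41262
Weight total: 4 + 4 + 2 + 2 = 12
WMA = 41262 / 12 = 3438.50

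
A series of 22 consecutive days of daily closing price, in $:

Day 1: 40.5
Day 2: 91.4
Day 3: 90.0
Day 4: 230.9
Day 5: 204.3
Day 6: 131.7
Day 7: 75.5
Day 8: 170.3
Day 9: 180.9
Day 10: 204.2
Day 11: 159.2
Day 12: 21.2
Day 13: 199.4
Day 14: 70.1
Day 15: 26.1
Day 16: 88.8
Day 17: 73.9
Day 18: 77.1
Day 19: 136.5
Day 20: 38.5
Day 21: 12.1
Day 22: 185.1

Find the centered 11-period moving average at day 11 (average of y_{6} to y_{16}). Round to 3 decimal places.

120.673

Sum of periods 6–16: 131.7 + 75.5 + 170.3 + 180.9 + 204.2 + 159.2 + 21.2 + 199.4 + 70.1 + 26.1 + 88.8 = 1327.4
Divide by 11: 1327.4 / 11 = 120.673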